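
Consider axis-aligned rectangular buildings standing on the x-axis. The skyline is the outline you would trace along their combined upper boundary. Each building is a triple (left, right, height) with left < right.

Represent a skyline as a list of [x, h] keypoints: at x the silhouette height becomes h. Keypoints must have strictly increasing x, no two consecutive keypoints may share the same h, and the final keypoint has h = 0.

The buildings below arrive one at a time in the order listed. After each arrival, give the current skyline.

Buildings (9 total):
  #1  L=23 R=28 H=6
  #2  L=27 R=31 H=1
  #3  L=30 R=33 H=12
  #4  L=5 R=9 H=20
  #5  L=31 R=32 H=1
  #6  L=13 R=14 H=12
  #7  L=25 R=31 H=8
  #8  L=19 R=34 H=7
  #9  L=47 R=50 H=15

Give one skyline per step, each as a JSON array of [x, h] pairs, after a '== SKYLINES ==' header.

== SKYLINES ==
[[23,6],[28,0]]
[[23,6],[28,1],[31,0]]
[[23,6],[28,1],[30,12],[33,0]]
[[5,20],[9,0],[23,6],[28,1],[30,12],[33,0]]
[[5,20],[9,0],[23,6],[28,1],[30,12],[33,0]]
[[5,20],[9,0],[13,12],[14,0],[23,6],[28,1],[30,12],[33,0]]
[[5,20],[9,0],[13,12],[14,0],[23,6],[25,8],[30,12],[33,0]]
[[5,20],[9,0],[13,12],[14,0],[19,7],[25,8],[30,12],[33,7],[34,0]]
[[5,20],[9,0],[13,12],[14,0],[19,7],[25,8],[30,12],[33,7],[34,0],[47,15],[50,0]]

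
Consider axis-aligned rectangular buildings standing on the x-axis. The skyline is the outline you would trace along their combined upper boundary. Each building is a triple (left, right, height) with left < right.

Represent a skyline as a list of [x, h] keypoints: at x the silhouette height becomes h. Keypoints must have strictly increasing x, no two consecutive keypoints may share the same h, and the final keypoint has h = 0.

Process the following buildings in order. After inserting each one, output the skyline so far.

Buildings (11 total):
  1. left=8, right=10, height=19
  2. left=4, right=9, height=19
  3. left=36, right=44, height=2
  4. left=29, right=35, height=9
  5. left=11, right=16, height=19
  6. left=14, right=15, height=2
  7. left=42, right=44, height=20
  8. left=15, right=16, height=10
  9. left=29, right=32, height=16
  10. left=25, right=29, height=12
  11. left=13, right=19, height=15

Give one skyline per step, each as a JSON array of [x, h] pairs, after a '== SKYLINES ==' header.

== SKYLINES ==
[[8,19],[10,0]]
[[4,19],[10,0]]
[[4,19],[10,0],[36,2],[44,0]]
[[4,19],[10,0],[29,9],[35,0],[36,2],[44,0]]
[[4,19],[10,0],[11,19],[16,0],[29,9],[35,0],[36,2],[44,0]]
[[4,19],[10,0],[11,19],[16,0],[29,9],[35,0],[36,2],[44,0]]
[[4,19],[10,0],[11,19],[16,0],[29,9],[35,0],[36,2],[42,20],[44,0]]
[[4,19],[10,0],[11,19],[16,0],[29,9],[35,0],[36,2],[42,20],[44,0]]
[[4,19],[10,0],[11,19],[16,0],[29,16],[32,9],[35,0],[36,2],[42,20],[44,0]]
[[4,19],[10,0],[11,19],[16,0],[25,12],[29,16],[32,9],[35,0],[36,2],[42,20],[44,0]]
[[4,19],[10,0],[11,19],[16,15],[19,0],[25,12],[29,16],[32,9],[35,0],[36,2],[42,20],[44,0]]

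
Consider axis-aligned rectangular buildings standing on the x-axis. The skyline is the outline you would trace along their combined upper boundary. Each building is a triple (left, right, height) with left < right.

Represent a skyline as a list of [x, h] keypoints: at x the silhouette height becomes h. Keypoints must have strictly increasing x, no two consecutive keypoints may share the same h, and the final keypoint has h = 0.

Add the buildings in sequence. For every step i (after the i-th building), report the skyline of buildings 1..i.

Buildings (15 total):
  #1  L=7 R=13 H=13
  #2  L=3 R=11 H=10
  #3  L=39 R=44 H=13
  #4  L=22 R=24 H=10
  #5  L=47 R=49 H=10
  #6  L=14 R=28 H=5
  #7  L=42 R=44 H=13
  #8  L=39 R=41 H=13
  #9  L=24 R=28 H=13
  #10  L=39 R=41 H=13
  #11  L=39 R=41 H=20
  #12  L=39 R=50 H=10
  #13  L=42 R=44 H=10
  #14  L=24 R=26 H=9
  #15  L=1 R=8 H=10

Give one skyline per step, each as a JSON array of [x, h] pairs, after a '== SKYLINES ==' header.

== SKYLINES ==
[[7,13],[13,0]]
[[3,10],[7,13],[13,0]]
[[3,10],[7,13],[13,0],[39,13],[44,0]]
[[3,10],[7,13],[13,0],[22,10],[24,0],[39,13],[44,0]]
[[3,10],[7,13],[13,0],[22,10],[24,0],[39,13],[44,0],[47,10],[49,0]]
[[3,10],[7,13],[13,0],[14,5],[22,10],[24,5],[28,0],[39,13],[44,0],[47,10],[49,0]]
[[3,10],[7,13],[13,0],[14,5],[22,10],[24,5],[28,0],[39,13],[44,0],[47,10],[49,0]]
[[3,10],[7,13],[13,0],[14,5],[22,10],[24,5],[28,0],[39,13],[44,0],[47,10],[49,0]]
[[3,10],[7,13],[13,0],[14,5],[22,10],[24,13],[28,0],[39,13],[44,0],[47,10],[49,0]]
[[3,10],[7,13],[13,0],[14,5],[22,10],[24,13],[28,0],[39,13],[44,0],[47,10],[49,0]]
[[3,10],[7,13],[13,0],[14,5],[22,10],[24,13],[28,0],[39,20],[41,13],[44,0],[47,10],[49,0]]
[[3,10],[7,13],[13,0],[14,5],[22,10],[24,13],[28,0],[39,20],[41,13],[44,10],[50,0]]
[[3,10],[7,13],[13,0],[14,5],[22,10],[24,13],[28,0],[39,20],[41,13],[44,10],[50,0]]
[[3,10],[7,13],[13,0],[14,5],[22,10],[24,13],[28,0],[39,20],[41,13],[44,10],[50,0]]
[[1,10],[7,13],[13,0],[14,5],[22,10],[24,13],[28,0],[39,20],[41,13],[44,10],[50,0]]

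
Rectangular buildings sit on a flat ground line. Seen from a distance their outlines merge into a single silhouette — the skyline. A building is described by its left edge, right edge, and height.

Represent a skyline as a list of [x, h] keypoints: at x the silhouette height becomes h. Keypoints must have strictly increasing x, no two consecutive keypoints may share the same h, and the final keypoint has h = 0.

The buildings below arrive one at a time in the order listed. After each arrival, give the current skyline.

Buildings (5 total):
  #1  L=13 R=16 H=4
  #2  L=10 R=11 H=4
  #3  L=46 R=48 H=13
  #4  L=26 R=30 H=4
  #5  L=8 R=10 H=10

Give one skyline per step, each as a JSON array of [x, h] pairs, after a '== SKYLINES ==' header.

== SKYLINES ==
[[13,4],[16,0]]
[[10,4],[11,0],[13,4],[16,0]]
[[10,4],[11,0],[13,4],[16,0],[46,13],[48,0]]
[[10,4],[11,0],[13,4],[16,0],[26,4],[30,0],[46,13],[48,0]]
[[8,10],[10,4],[11,0],[13,4],[16,0],[26,4],[30,0],[46,13],[48,0]]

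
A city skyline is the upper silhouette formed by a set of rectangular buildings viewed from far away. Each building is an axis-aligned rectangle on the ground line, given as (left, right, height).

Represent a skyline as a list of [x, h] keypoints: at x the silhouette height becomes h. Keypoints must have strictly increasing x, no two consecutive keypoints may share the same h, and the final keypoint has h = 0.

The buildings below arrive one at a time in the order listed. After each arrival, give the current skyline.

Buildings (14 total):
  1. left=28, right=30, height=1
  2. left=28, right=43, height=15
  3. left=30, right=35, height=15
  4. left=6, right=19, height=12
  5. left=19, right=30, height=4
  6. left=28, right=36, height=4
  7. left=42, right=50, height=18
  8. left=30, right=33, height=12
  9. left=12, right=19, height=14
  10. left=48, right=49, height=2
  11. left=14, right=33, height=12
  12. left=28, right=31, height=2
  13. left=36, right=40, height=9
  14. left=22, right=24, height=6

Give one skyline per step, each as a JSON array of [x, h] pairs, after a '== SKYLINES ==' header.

== SKYLINES ==
[[28,1],[30,0]]
[[28,15],[43,0]]
[[28,15],[43,0]]
[[6,12],[19,0],[28,15],[43,0]]
[[6,12],[19,4],[28,15],[43,0]]
[[6,12],[19,4],[28,15],[43,0]]
[[6,12],[19,4],[28,15],[42,18],[50,0]]
[[6,12],[19,4],[28,15],[42,18],[50,0]]
[[6,12],[12,14],[19,4],[28,15],[42,18],[50,0]]
[[6,12],[12,14],[19,4],[28,15],[42,18],[50,0]]
[[6,12],[12,14],[19,12],[28,15],[42,18],[50,0]]
[[6,12],[12,14],[19,12],[28,15],[42,18],[50,0]]
[[6,12],[12,14],[19,12],[28,15],[42,18],[50,0]]
[[6,12],[12,14],[19,12],[28,15],[42,18],[50,0]]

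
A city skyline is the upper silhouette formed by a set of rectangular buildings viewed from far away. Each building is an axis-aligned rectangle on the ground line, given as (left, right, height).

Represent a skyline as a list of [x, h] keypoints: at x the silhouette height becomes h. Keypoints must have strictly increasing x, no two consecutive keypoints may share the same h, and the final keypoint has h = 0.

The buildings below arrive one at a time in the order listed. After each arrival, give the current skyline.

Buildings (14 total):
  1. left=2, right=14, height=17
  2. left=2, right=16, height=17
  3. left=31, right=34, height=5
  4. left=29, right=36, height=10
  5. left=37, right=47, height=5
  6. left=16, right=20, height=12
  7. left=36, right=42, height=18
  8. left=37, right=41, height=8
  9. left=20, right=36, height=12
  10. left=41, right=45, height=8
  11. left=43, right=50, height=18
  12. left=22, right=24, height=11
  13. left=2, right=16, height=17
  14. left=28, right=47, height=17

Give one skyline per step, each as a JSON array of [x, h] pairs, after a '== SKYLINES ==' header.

== SKYLINES ==
[[2,17],[14,0]]
[[2,17],[16,0]]
[[2,17],[16,0],[31,5],[34,0]]
[[2,17],[16,0],[29,10],[36,0]]
[[2,17],[16,0],[29,10],[36,0],[37,5],[47,0]]
[[2,17],[16,12],[20,0],[29,10],[36,0],[37,5],[47,0]]
[[2,17],[16,12],[20,0],[29,10],[36,18],[42,5],[47,0]]
[[2,17],[16,12],[20,0],[29,10],[36,18],[42,5],[47,0]]
[[2,17],[16,12],[36,18],[42,5],[47,0]]
[[2,17],[16,12],[36,18],[42,8],[45,5],[47,0]]
[[2,17],[16,12],[36,18],[42,8],[43,18],[50,0]]
[[2,17],[16,12],[36,18],[42,8],[43,18],[50,0]]
[[2,17],[16,12],[36,18],[42,8],[43,18],[50,0]]
[[2,17],[16,12],[28,17],[36,18],[42,17],[43,18],[50,0]]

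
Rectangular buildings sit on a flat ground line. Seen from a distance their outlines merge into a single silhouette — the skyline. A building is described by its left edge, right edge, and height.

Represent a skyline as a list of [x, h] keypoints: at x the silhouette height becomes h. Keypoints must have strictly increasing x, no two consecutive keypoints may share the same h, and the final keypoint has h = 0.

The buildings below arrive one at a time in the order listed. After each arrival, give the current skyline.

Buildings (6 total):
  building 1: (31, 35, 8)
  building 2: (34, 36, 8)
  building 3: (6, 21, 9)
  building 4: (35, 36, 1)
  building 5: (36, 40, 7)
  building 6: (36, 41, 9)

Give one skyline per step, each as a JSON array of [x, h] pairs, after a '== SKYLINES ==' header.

== SKYLINES ==
[[31,8],[35,0]]
[[31,8],[36,0]]
[[6,9],[21,0],[31,8],[36,0]]
[[6,9],[21,0],[31,8],[36,0]]
[[6,9],[21,0],[31,8],[36,7],[40,0]]
[[6,9],[21,0],[31,8],[36,9],[41,0]]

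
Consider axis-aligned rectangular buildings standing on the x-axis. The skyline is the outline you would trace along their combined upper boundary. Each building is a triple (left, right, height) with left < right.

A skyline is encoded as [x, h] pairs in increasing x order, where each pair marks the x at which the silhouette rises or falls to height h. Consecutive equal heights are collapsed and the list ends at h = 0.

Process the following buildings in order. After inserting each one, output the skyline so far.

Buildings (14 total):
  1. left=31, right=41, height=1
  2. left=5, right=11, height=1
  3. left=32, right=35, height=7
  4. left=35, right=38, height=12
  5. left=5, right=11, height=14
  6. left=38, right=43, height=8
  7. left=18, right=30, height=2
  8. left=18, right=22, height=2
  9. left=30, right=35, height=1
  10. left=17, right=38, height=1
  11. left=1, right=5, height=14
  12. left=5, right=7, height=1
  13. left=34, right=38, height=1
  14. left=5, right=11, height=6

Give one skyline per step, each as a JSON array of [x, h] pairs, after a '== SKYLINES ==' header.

== SKYLINES ==
[[31,1],[41,0]]
[[5,1],[11,0],[31,1],[41,0]]
[[5,1],[11,0],[31,1],[32,7],[35,1],[41,0]]
[[5,1],[11,0],[31,1],[32,7],[35,12],[38,1],[41,0]]
[[5,14],[11,0],[31,1],[32,7],[35,12],[38,1],[41,0]]
[[5,14],[11,0],[31,1],[32,7],[35,12],[38,8],[43,0]]
[[5,14],[11,0],[18,2],[30,0],[31,1],[32,7],[35,12],[38,8],[43,0]]
[[5,14],[11,0],[18,2],[30,0],[31,1],[32,7],[35,12],[38,8],[43,0]]
[[5,14],[11,0],[18,2],[30,1],[32,7],[35,12],[38,8],[43,0]]
[[5,14],[11,0],[17,1],[18,2],[30,1],[32,7],[35,12],[38,8],[43,0]]
[[1,14],[11,0],[17,1],[18,2],[30,1],[32,7],[35,12],[38,8],[43,0]]
[[1,14],[11,0],[17,1],[18,2],[30,1],[32,7],[35,12],[38,8],[43,0]]
[[1,14],[11,0],[17,1],[18,2],[30,1],[32,7],[35,12],[38,8],[43,0]]
[[1,14],[11,0],[17,1],[18,2],[30,1],[32,7],[35,12],[38,8],[43,0]]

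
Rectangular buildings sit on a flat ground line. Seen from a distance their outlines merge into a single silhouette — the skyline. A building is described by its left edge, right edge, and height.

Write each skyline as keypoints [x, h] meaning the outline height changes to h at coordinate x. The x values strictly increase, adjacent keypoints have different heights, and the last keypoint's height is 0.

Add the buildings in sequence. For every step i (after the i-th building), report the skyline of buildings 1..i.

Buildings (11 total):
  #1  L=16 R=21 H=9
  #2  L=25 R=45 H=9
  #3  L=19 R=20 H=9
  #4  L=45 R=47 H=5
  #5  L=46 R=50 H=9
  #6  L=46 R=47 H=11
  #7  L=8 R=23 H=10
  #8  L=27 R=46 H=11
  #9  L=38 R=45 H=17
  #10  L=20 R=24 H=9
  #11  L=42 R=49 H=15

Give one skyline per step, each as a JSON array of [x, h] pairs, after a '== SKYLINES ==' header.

== SKYLINES ==
[[16,9],[21,0]]
[[16,9],[21,0],[25,9],[45,0]]
[[16,9],[21,0],[25,9],[45,0]]
[[16,9],[21,0],[25,9],[45,5],[47,0]]
[[16,9],[21,0],[25,9],[45,5],[46,9],[50,0]]
[[16,9],[21,0],[25,9],[45,5],[46,11],[47,9],[50,0]]
[[8,10],[23,0],[25,9],[45,5],[46,11],[47,9],[50,0]]
[[8,10],[23,0],[25,9],[27,11],[47,9],[50,0]]
[[8,10],[23,0],[25,9],[27,11],[38,17],[45,11],[47,9],[50,0]]
[[8,10],[23,9],[24,0],[25,9],[27,11],[38,17],[45,11],[47,9],[50,0]]
[[8,10],[23,9],[24,0],[25,9],[27,11],[38,17],[45,15],[49,9],[50,0]]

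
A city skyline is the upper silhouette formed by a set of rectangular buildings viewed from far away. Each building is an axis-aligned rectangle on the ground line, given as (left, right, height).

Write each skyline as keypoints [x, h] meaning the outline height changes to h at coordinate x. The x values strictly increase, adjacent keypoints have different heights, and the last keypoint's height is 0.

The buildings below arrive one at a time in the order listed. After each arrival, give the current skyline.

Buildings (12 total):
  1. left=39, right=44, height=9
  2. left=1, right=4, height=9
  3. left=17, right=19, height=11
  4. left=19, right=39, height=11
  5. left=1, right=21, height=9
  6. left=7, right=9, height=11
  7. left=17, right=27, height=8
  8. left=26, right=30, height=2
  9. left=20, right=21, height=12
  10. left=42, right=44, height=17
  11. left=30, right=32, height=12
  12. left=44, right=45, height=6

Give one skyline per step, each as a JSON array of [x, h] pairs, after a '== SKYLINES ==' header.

== SKYLINES ==
[[39,9],[44,0]]
[[1,9],[4,0],[39,9],[44,0]]
[[1,9],[4,0],[17,11],[19,0],[39,9],[44,0]]
[[1,9],[4,0],[17,11],[39,9],[44,0]]
[[1,9],[17,11],[39,9],[44,0]]
[[1,9],[7,11],[9,9],[17,11],[39,9],[44,0]]
[[1,9],[7,11],[9,9],[17,11],[39,9],[44,0]]
[[1,9],[7,11],[9,9],[17,11],[39,9],[44,0]]
[[1,9],[7,11],[9,9],[17,11],[20,12],[21,11],[39,9],[44,0]]
[[1,9],[7,11],[9,9],[17,11],[20,12],[21,11],[39,9],[42,17],[44,0]]
[[1,9],[7,11],[9,9],[17,11],[20,12],[21,11],[30,12],[32,11],[39,9],[42,17],[44,0]]
[[1,9],[7,11],[9,9],[17,11],[20,12],[21,11],[30,12],[32,11],[39,9],[42,17],[44,6],[45,0]]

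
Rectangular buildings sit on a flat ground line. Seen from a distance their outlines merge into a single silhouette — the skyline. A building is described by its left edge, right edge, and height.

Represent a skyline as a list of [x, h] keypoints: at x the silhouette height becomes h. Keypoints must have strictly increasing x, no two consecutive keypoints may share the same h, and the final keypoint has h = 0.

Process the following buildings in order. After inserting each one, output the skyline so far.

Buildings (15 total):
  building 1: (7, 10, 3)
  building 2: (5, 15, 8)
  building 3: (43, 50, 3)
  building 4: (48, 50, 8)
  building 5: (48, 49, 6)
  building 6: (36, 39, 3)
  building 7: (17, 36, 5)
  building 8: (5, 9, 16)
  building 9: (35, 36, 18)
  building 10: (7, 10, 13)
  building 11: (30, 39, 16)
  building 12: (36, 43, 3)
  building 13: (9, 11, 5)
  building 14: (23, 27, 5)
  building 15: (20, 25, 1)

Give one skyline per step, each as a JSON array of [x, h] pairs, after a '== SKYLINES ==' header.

== SKYLINES ==
[[7,3],[10,0]]
[[5,8],[15,0]]
[[5,8],[15,0],[43,3],[50,0]]
[[5,8],[15,0],[43,3],[48,8],[50,0]]
[[5,8],[15,0],[43,3],[48,8],[50,0]]
[[5,8],[15,0],[36,3],[39,0],[43,3],[48,8],[50,0]]
[[5,8],[15,0],[17,5],[36,3],[39,0],[43,3],[48,8],[50,0]]
[[5,16],[9,8],[15,0],[17,5],[36,3],[39,0],[43,3],[48,8],[50,0]]
[[5,16],[9,8],[15,0],[17,5],[35,18],[36,3],[39,0],[43,3],[48,8],[50,0]]
[[5,16],[9,13],[10,8],[15,0],[17,5],[35,18],[36,3],[39,0],[43,3],[48,8],[50,0]]
[[5,16],[9,13],[10,8],[15,0],[17,5],[30,16],[35,18],[36,16],[39,0],[43,3],[48,8],[50,0]]
[[5,16],[9,13],[10,8],[15,0],[17,5],[30,16],[35,18],[36,16],[39,3],[48,8],[50,0]]
[[5,16],[9,13],[10,8],[15,0],[17,5],[30,16],[35,18],[36,16],[39,3],[48,8],[50,0]]
[[5,16],[9,13],[10,8],[15,0],[17,5],[30,16],[35,18],[36,16],[39,3],[48,8],[50,0]]
[[5,16],[9,13],[10,8],[15,0],[17,5],[30,16],[35,18],[36,16],[39,3],[48,8],[50,0]]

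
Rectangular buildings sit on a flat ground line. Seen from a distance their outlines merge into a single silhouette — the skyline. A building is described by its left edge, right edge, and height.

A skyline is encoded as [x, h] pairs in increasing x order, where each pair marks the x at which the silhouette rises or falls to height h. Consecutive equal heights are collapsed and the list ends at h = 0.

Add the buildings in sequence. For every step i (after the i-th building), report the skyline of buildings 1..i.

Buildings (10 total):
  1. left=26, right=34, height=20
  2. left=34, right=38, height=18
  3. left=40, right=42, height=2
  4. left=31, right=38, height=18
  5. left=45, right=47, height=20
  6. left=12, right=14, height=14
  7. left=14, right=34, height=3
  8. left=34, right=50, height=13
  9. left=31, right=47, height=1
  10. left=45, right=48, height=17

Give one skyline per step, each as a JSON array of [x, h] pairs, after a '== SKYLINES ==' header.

== SKYLINES ==
[[26,20],[34,0]]
[[26,20],[34,18],[38,0]]
[[26,20],[34,18],[38,0],[40,2],[42,0]]
[[26,20],[34,18],[38,0],[40,2],[42,0]]
[[26,20],[34,18],[38,0],[40,2],[42,0],[45,20],[47,0]]
[[12,14],[14,0],[26,20],[34,18],[38,0],[40,2],[42,0],[45,20],[47,0]]
[[12,14],[14,3],[26,20],[34,18],[38,0],[40,2],[42,0],[45,20],[47,0]]
[[12,14],[14,3],[26,20],[34,18],[38,13],[45,20],[47,13],[50,0]]
[[12,14],[14,3],[26,20],[34,18],[38,13],[45,20],[47,13],[50,0]]
[[12,14],[14,3],[26,20],[34,18],[38,13],[45,20],[47,17],[48,13],[50,0]]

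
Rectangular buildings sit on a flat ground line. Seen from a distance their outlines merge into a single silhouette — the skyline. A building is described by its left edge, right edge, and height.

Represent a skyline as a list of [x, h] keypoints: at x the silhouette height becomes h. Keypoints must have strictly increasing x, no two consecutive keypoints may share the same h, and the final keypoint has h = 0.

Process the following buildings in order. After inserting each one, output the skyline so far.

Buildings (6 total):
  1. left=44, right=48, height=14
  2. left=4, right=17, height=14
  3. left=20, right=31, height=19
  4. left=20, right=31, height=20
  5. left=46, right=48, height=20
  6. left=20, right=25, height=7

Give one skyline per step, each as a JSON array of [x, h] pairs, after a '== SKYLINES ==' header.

== SKYLINES ==
[[44,14],[48,0]]
[[4,14],[17,0],[44,14],[48,0]]
[[4,14],[17,0],[20,19],[31,0],[44,14],[48,0]]
[[4,14],[17,0],[20,20],[31,0],[44,14],[48,0]]
[[4,14],[17,0],[20,20],[31,0],[44,14],[46,20],[48,0]]
[[4,14],[17,0],[20,20],[31,0],[44,14],[46,20],[48,0]]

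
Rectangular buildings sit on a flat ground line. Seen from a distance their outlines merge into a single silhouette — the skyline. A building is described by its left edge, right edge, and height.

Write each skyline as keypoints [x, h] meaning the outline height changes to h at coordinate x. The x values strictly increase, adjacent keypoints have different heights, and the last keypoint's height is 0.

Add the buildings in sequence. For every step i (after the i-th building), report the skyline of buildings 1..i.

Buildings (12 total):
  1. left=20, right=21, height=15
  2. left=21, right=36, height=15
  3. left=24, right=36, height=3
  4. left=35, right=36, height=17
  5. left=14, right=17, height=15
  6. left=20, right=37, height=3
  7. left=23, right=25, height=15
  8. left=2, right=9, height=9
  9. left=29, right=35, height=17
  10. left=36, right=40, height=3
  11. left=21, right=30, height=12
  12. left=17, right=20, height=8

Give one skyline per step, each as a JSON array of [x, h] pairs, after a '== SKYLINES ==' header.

== SKYLINES ==
[[20,15],[21,0]]
[[20,15],[36,0]]
[[20,15],[36,0]]
[[20,15],[35,17],[36,0]]
[[14,15],[17,0],[20,15],[35,17],[36,0]]
[[14,15],[17,0],[20,15],[35,17],[36,3],[37,0]]
[[14,15],[17,0],[20,15],[35,17],[36,3],[37,0]]
[[2,9],[9,0],[14,15],[17,0],[20,15],[35,17],[36,3],[37,0]]
[[2,9],[9,0],[14,15],[17,0],[20,15],[29,17],[36,3],[37,0]]
[[2,9],[9,0],[14,15],[17,0],[20,15],[29,17],[36,3],[40,0]]
[[2,9],[9,0],[14,15],[17,0],[20,15],[29,17],[36,3],[40,0]]
[[2,9],[9,0],[14,15],[17,8],[20,15],[29,17],[36,3],[40,0]]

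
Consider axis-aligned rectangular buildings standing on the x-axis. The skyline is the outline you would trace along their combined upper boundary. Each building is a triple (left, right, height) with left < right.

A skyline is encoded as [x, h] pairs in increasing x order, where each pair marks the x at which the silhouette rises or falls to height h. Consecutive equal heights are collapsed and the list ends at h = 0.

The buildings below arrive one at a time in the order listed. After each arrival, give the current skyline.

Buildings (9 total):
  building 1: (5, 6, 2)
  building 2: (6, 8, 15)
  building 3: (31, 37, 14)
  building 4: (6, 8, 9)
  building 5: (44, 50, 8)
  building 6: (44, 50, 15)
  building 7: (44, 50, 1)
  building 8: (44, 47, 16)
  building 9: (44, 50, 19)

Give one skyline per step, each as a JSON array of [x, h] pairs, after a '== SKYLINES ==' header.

== SKYLINES ==
[[5,2],[6,0]]
[[5,2],[6,15],[8,0]]
[[5,2],[6,15],[8,0],[31,14],[37,0]]
[[5,2],[6,15],[8,0],[31,14],[37,0]]
[[5,2],[6,15],[8,0],[31,14],[37,0],[44,8],[50,0]]
[[5,2],[6,15],[8,0],[31,14],[37,0],[44,15],[50,0]]
[[5,2],[6,15],[8,0],[31,14],[37,0],[44,15],[50,0]]
[[5,2],[6,15],[8,0],[31,14],[37,0],[44,16],[47,15],[50,0]]
[[5,2],[6,15],[8,0],[31,14],[37,0],[44,19],[50,0]]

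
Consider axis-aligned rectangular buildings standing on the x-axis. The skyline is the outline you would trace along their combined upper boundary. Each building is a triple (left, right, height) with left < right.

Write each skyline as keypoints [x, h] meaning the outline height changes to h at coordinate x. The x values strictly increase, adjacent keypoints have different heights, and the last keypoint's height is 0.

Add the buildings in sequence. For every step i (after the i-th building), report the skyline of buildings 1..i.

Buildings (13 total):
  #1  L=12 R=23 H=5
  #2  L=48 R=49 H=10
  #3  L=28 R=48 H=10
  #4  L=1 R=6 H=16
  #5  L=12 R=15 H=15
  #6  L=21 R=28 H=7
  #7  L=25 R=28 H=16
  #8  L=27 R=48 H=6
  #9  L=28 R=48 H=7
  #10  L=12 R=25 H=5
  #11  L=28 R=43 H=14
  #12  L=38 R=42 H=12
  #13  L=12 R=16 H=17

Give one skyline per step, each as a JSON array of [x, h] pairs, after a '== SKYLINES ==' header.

== SKYLINES ==
[[12,5],[23,0]]
[[12,5],[23,0],[48,10],[49,0]]
[[12,5],[23,0],[28,10],[49,0]]
[[1,16],[6,0],[12,5],[23,0],[28,10],[49,0]]
[[1,16],[6,0],[12,15],[15,5],[23,0],[28,10],[49,0]]
[[1,16],[6,0],[12,15],[15,5],[21,7],[28,10],[49,0]]
[[1,16],[6,0],[12,15],[15,5],[21,7],[25,16],[28,10],[49,0]]
[[1,16],[6,0],[12,15],[15,5],[21,7],[25,16],[28,10],[49,0]]
[[1,16],[6,0],[12,15],[15,5],[21,7],[25,16],[28,10],[49,0]]
[[1,16],[6,0],[12,15],[15,5],[21,7],[25,16],[28,10],[49,0]]
[[1,16],[6,0],[12,15],[15,5],[21,7],[25,16],[28,14],[43,10],[49,0]]
[[1,16],[6,0],[12,15],[15,5],[21,7],[25,16],[28,14],[43,10],[49,0]]
[[1,16],[6,0],[12,17],[16,5],[21,7],[25,16],[28,14],[43,10],[49,0]]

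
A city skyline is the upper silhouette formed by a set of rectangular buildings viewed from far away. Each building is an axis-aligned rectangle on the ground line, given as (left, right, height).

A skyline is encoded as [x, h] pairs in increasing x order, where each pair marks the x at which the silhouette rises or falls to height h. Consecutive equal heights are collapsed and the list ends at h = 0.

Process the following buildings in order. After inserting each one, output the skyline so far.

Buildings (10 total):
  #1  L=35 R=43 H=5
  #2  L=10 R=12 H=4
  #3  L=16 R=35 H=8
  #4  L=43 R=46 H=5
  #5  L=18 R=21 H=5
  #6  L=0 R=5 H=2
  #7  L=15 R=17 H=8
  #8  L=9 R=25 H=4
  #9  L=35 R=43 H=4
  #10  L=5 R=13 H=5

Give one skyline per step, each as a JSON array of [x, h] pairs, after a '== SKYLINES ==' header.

== SKYLINES ==
[[35,5],[43,0]]
[[10,4],[12,0],[35,5],[43,0]]
[[10,4],[12,0],[16,8],[35,5],[43,0]]
[[10,4],[12,0],[16,8],[35,5],[46,0]]
[[10,4],[12,0],[16,8],[35,5],[46,0]]
[[0,2],[5,0],[10,4],[12,0],[16,8],[35,5],[46,0]]
[[0,2],[5,0],[10,4],[12,0],[15,8],[35,5],[46,0]]
[[0,2],[5,0],[9,4],[15,8],[35,5],[46,0]]
[[0,2],[5,0],[9,4],[15,8],[35,5],[46,0]]
[[0,2],[5,5],[13,4],[15,8],[35,5],[46,0]]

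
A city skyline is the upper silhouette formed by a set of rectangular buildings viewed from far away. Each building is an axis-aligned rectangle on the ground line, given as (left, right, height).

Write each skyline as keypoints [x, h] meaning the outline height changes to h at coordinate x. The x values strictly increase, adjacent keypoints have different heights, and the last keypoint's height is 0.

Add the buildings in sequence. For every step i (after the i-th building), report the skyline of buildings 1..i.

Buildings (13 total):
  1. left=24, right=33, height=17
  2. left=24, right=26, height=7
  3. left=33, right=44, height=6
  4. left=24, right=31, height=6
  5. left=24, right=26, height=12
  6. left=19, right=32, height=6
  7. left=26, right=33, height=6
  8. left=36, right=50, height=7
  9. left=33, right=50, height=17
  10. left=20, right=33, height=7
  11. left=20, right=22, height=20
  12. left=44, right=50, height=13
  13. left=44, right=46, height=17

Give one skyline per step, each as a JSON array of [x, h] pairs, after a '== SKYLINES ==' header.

== SKYLINES ==
[[24,17],[33,0]]
[[24,17],[33,0]]
[[24,17],[33,6],[44,0]]
[[24,17],[33,6],[44,0]]
[[24,17],[33,6],[44,0]]
[[19,6],[24,17],[33,6],[44,0]]
[[19,6],[24,17],[33,6],[44,0]]
[[19,6],[24,17],[33,6],[36,7],[50,0]]
[[19,6],[24,17],[50,0]]
[[19,6],[20,7],[24,17],[50,0]]
[[19,6],[20,20],[22,7],[24,17],[50,0]]
[[19,6],[20,20],[22,7],[24,17],[50,0]]
[[19,6],[20,20],[22,7],[24,17],[50,0]]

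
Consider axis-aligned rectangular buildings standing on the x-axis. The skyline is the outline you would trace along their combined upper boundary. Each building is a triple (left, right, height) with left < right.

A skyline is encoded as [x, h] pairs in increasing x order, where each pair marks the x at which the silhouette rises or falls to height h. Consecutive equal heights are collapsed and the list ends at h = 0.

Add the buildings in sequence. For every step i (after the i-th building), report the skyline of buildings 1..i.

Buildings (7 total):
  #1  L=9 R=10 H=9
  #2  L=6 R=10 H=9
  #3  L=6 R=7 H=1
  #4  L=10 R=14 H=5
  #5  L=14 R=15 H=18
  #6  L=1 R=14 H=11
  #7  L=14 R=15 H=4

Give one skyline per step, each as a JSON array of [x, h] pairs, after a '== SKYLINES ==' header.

== SKYLINES ==
[[9,9],[10,0]]
[[6,9],[10,0]]
[[6,9],[10,0]]
[[6,9],[10,5],[14,0]]
[[6,9],[10,5],[14,18],[15,0]]
[[1,11],[14,18],[15,0]]
[[1,11],[14,18],[15,0]]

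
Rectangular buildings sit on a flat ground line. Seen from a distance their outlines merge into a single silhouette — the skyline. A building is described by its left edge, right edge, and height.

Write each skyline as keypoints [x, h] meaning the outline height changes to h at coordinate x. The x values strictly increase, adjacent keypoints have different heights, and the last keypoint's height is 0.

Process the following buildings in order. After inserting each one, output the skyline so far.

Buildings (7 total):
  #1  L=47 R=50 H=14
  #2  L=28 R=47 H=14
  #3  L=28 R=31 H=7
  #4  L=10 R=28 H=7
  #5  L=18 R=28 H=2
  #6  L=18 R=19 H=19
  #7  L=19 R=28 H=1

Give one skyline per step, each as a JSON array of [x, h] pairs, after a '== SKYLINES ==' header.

== SKYLINES ==
[[47,14],[50,0]]
[[28,14],[50,0]]
[[28,14],[50,0]]
[[10,7],[28,14],[50,0]]
[[10,7],[28,14],[50,0]]
[[10,7],[18,19],[19,7],[28,14],[50,0]]
[[10,7],[18,19],[19,7],[28,14],[50,0]]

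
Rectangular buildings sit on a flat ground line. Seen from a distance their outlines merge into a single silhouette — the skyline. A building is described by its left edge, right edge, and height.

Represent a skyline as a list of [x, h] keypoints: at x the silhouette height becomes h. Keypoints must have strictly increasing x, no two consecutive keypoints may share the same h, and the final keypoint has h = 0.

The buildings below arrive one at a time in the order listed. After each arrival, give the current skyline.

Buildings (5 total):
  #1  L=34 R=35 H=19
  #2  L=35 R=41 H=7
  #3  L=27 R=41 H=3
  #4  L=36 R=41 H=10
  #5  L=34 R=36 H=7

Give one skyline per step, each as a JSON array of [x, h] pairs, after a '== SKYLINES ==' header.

== SKYLINES ==
[[34,19],[35,0]]
[[34,19],[35,7],[41,0]]
[[27,3],[34,19],[35,7],[41,0]]
[[27,3],[34,19],[35,7],[36,10],[41,0]]
[[27,3],[34,19],[35,7],[36,10],[41,0]]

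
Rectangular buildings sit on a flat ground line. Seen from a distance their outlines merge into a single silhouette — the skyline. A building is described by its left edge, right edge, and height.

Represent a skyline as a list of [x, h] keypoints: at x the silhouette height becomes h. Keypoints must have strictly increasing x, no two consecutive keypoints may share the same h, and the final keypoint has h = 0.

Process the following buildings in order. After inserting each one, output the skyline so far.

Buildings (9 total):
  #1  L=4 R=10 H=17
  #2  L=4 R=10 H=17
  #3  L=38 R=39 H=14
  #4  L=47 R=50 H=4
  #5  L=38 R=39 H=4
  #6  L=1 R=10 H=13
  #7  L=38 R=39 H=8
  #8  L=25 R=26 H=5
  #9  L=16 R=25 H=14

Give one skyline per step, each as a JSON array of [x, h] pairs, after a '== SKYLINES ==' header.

== SKYLINES ==
[[4,17],[10,0]]
[[4,17],[10,0]]
[[4,17],[10,0],[38,14],[39,0]]
[[4,17],[10,0],[38,14],[39,0],[47,4],[50,0]]
[[4,17],[10,0],[38,14],[39,0],[47,4],[50,0]]
[[1,13],[4,17],[10,0],[38,14],[39,0],[47,4],[50,0]]
[[1,13],[4,17],[10,0],[38,14],[39,0],[47,4],[50,0]]
[[1,13],[4,17],[10,0],[25,5],[26,0],[38,14],[39,0],[47,4],[50,0]]
[[1,13],[4,17],[10,0],[16,14],[25,5],[26,0],[38,14],[39,0],[47,4],[50,0]]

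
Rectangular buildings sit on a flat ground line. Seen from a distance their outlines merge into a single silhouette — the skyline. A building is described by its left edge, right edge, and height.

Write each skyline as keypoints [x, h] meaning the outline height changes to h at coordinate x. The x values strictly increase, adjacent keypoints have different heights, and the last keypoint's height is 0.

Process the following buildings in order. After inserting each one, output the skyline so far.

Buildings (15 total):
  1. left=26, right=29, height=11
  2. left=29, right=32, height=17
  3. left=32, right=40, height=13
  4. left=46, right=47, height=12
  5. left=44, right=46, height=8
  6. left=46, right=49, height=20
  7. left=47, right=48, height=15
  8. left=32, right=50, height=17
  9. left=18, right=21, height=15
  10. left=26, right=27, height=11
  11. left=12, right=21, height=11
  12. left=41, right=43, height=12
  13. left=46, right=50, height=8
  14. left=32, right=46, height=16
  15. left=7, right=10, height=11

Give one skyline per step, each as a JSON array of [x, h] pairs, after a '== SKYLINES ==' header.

== SKYLINES ==
[[26,11],[29,0]]
[[26,11],[29,17],[32,0]]
[[26,11],[29,17],[32,13],[40,0]]
[[26,11],[29,17],[32,13],[40,0],[46,12],[47,0]]
[[26,11],[29,17],[32,13],[40,0],[44,8],[46,12],[47,0]]
[[26,11],[29,17],[32,13],[40,0],[44,8],[46,20],[49,0]]
[[26,11],[29,17],[32,13],[40,0],[44,8],[46,20],[49,0]]
[[26,11],[29,17],[46,20],[49,17],[50,0]]
[[18,15],[21,0],[26,11],[29,17],[46,20],[49,17],[50,0]]
[[18,15],[21,0],[26,11],[29,17],[46,20],[49,17],[50,0]]
[[12,11],[18,15],[21,0],[26,11],[29,17],[46,20],[49,17],[50,0]]
[[12,11],[18,15],[21,0],[26,11],[29,17],[46,20],[49,17],[50,0]]
[[12,11],[18,15],[21,0],[26,11],[29,17],[46,20],[49,17],[50,0]]
[[12,11],[18,15],[21,0],[26,11],[29,17],[46,20],[49,17],[50,0]]
[[7,11],[10,0],[12,11],[18,15],[21,0],[26,11],[29,17],[46,20],[49,17],[50,0]]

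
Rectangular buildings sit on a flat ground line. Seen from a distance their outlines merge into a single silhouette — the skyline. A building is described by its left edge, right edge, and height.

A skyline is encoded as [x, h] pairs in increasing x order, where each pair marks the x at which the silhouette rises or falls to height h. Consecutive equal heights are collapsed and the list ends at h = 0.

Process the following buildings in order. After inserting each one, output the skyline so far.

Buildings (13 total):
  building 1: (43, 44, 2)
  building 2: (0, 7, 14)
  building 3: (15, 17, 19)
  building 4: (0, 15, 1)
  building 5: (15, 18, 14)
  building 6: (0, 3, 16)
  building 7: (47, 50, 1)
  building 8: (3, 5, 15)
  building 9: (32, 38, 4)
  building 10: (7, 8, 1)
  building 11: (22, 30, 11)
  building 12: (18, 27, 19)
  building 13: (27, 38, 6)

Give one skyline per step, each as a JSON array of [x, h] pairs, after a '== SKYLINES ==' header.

== SKYLINES ==
[[43,2],[44,0]]
[[0,14],[7,0],[43,2],[44,0]]
[[0,14],[7,0],[15,19],[17,0],[43,2],[44,0]]
[[0,14],[7,1],[15,19],[17,0],[43,2],[44,0]]
[[0,14],[7,1],[15,19],[17,14],[18,0],[43,2],[44,0]]
[[0,16],[3,14],[7,1],[15,19],[17,14],[18,0],[43,2],[44,0]]
[[0,16],[3,14],[7,1],[15,19],[17,14],[18,0],[43,2],[44,0],[47,1],[50,0]]
[[0,16],[3,15],[5,14],[7,1],[15,19],[17,14],[18,0],[43,2],[44,0],[47,1],[50,0]]
[[0,16],[3,15],[5,14],[7,1],[15,19],[17,14],[18,0],[32,4],[38,0],[43,2],[44,0],[47,1],[50,0]]
[[0,16],[3,15],[5,14],[7,1],[15,19],[17,14],[18,0],[32,4],[38,0],[43,2],[44,0],[47,1],[50,0]]
[[0,16],[3,15],[5,14],[7,1],[15,19],[17,14],[18,0],[22,11],[30,0],[32,4],[38,0],[43,2],[44,0],[47,1],[50,0]]
[[0,16],[3,15],[5,14],[7,1],[15,19],[17,14],[18,19],[27,11],[30,0],[32,4],[38,0],[43,2],[44,0],[47,1],[50,0]]
[[0,16],[3,15],[5,14],[7,1],[15,19],[17,14],[18,19],[27,11],[30,6],[38,0],[43,2],[44,0],[47,1],[50,0]]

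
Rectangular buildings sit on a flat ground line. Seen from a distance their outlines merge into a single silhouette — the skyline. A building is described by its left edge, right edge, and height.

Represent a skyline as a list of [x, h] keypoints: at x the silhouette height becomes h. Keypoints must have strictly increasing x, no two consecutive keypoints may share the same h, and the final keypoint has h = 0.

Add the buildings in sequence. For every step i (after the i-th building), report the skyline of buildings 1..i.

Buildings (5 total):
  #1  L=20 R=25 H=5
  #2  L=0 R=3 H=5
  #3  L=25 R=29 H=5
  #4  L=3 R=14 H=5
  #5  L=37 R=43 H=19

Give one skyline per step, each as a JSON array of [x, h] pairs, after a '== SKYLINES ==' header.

== SKYLINES ==
[[20,5],[25,0]]
[[0,5],[3,0],[20,5],[25,0]]
[[0,5],[3,0],[20,5],[29,0]]
[[0,5],[14,0],[20,5],[29,0]]
[[0,5],[14,0],[20,5],[29,0],[37,19],[43,0]]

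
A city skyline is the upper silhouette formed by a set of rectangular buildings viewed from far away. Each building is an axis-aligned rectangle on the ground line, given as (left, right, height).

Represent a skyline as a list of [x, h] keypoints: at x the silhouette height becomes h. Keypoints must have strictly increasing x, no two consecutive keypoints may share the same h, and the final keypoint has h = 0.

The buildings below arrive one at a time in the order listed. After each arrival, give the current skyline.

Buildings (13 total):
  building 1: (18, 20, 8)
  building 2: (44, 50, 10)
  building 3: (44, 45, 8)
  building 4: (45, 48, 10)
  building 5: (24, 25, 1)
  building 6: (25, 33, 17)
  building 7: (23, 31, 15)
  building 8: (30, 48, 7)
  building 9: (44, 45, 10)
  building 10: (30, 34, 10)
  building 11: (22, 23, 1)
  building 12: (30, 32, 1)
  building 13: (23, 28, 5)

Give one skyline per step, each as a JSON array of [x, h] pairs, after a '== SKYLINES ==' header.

== SKYLINES ==
[[18,8],[20,0]]
[[18,8],[20,0],[44,10],[50,0]]
[[18,8],[20,0],[44,10],[50,0]]
[[18,8],[20,0],[44,10],[50,0]]
[[18,8],[20,0],[24,1],[25,0],[44,10],[50,0]]
[[18,8],[20,0],[24,1],[25,17],[33,0],[44,10],[50,0]]
[[18,8],[20,0],[23,15],[25,17],[33,0],[44,10],[50,0]]
[[18,8],[20,0],[23,15],[25,17],[33,7],[44,10],[50,0]]
[[18,8],[20,0],[23,15],[25,17],[33,7],[44,10],[50,0]]
[[18,8],[20,0],[23,15],[25,17],[33,10],[34,7],[44,10],[50,0]]
[[18,8],[20,0],[22,1],[23,15],[25,17],[33,10],[34,7],[44,10],[50,0]]
[[18,8],[20,0],[22,1],[23,15],[25,17],[33,10],[34,7],[44,10],[50,0]]
[[18,8],[20,0],[22,1],[23,15],[25,17],[33,10],[34,7],[44,10],[50,0]]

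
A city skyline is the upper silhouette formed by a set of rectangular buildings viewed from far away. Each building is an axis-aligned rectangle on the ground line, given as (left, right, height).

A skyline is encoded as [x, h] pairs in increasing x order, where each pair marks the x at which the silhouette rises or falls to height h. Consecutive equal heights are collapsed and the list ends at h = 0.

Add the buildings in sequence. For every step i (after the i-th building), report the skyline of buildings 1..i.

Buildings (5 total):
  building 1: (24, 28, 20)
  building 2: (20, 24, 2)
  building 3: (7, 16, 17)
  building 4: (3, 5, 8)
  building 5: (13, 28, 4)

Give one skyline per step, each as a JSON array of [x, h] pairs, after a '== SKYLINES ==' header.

== SKYLINES ==
[[24,20],[28,0]]
[[20,2],[24,20],[28,0]]
[[7,17],[16,0],[20,2],[24,20],[28,0]]
[[3,8],[5,0],[7,17],[16,0],[20,2],[24,20],[28,0]]
[[3,8],[5,0],[7,17],[16,4],[24,20],[28,0]]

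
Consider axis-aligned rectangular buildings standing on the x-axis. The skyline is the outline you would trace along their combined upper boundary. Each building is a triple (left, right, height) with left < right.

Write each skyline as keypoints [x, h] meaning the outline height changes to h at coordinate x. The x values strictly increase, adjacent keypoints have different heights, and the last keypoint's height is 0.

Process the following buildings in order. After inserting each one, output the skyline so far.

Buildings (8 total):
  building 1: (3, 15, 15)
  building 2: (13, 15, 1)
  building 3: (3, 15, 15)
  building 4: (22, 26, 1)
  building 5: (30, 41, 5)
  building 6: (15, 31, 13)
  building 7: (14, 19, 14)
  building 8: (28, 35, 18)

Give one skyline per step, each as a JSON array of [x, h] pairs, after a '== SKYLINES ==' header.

== SKYLINES ==
[[3,15],[15,0]]
[[3,15],[15,0]]
[[3,15],[15,0]]
[[3,15],[15,0],[22,1],[26,0]]
[[3,15],[15,0],[22,1],[26,0],[30,5],[41,0]]
[[3,15],[15,13],[31,5],[41,0]]
[[3,15],[15,14],[19,13],[31,5],[41,0]]
[[3,15],[15,14],[19,13],[28,18],[35,5],[41,0]]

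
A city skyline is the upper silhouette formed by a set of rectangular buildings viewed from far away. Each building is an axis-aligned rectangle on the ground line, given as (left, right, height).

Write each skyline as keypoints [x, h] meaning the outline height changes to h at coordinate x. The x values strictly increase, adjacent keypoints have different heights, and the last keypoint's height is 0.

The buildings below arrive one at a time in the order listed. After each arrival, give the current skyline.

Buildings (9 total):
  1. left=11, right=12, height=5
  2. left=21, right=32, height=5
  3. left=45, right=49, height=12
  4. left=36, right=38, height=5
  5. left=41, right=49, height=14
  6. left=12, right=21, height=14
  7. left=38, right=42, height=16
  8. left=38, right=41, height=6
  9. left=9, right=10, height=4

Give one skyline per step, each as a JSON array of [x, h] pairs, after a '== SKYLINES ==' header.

== SKYLINES ==
[[11,5],[12,0]]
[[11,5],[12,0],[21,5],[32,0]]
[[11,5],[12,0],[21,5],[32,0],[45,12],[49,0]]
[[11,5],[12,0],[21,5],[32,0],[36,5],[38,0],[45,12],[49,0]]
[[11,5],[12,0],[21,5],[32,0],[36,5],[38,0],[41,14],[49,0]]
[[11,5],[12,14],[21,5],[32,0],[36,5],[38,0],[41,14],[49,0]]
[[11,5],[12,14],[21,5],[32,0],[36,5],[38,16],[42,14],[49,0]]
[[11,5],[12,14],[21,5],[32,0],[36,5],[38,16],[42,14],[49,0]]
[[9,4],[10,0],[11,5],[12,14],[21,5],[32,0],[36,5],[38,16],[42,14],[49,0]]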